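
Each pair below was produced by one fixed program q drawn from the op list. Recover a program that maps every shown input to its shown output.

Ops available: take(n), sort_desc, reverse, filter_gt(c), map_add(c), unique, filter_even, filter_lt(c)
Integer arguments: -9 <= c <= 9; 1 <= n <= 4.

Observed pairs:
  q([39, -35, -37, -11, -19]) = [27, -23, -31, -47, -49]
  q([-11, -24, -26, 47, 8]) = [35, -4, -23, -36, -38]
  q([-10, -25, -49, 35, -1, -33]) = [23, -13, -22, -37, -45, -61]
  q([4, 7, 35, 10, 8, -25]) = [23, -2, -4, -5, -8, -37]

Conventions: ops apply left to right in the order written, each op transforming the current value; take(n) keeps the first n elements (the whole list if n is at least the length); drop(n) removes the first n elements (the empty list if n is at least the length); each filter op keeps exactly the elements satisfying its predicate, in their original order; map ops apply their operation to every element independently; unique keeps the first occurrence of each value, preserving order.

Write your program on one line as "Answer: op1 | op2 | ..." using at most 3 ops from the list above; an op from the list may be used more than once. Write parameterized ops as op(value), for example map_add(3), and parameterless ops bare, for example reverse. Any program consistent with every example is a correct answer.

map_add(-7) | map_add(-5) | sort_desc

Check, running the answer program on each example:
  [39, -35, -37, -11, -19] -> [32, -42, -44, -18, -26] -> [27, -47, -49, -23, -31] -> [27, -23, -31, -47, -49]
  [-11, -24, -26, 47, 8] -> [-18, -31, -33, 40, 1] -> [-23, -36, -38, 35, -4] -> [35, -4, -23, -36, -38]
  [-10, -25, -49, 35, -1, -33] -> [-17, -32, -56, 28, -8, -40] -> [-22, -37, -61, 23, -13, -45] -> [23, -13, -22, -37, -45, -61]
  [4, 7, 35, 10, 8, -25] -> [-3, 0, 28, 3, 1, -32] -> [-8, -5, 23, -2, -4, -37] -> [23, -2, -4, -5, -8, -37]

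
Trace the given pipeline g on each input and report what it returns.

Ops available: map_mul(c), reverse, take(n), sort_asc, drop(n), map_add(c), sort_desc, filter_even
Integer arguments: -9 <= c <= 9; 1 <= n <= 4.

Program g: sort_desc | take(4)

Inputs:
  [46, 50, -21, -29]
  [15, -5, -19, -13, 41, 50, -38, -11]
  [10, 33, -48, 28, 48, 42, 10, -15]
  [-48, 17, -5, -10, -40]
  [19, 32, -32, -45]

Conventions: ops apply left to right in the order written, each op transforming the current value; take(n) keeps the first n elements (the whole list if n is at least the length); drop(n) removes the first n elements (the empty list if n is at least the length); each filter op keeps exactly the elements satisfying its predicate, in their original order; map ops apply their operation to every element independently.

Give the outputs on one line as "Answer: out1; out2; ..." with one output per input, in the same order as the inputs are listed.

[50, 46, -21, -29]; [50, 41, 15, -5]; [48, 42, 33, 28]; [17, -5, -10, -40]; [32, 19, -32, -45]

Execution, op by op:
  [46, 50, -21, -29] -> [50, 46, -21, -29] -> [50, 46, -21, -29]
  [15, -5, -19, -13, 41, 50, -38, -11] -> [50, 41, 15, -5, -11, -13, -19, -38] -> [50, 41, 15, -5]
  [10, 33, -48, 28, 48, 42, 10, -15] -> [48, 42, 33, 28, 10, 10, -15, -48] -> [48, 42, 33, 28]
  [-48, 17, -5, -10, -40] -> [17, -5, -10, -40, -48] -> [17, -5, -10, -40]
  [19, 32, -32, -45] -> [32, 19, -32, -45] -> [32, 19, -32, -45]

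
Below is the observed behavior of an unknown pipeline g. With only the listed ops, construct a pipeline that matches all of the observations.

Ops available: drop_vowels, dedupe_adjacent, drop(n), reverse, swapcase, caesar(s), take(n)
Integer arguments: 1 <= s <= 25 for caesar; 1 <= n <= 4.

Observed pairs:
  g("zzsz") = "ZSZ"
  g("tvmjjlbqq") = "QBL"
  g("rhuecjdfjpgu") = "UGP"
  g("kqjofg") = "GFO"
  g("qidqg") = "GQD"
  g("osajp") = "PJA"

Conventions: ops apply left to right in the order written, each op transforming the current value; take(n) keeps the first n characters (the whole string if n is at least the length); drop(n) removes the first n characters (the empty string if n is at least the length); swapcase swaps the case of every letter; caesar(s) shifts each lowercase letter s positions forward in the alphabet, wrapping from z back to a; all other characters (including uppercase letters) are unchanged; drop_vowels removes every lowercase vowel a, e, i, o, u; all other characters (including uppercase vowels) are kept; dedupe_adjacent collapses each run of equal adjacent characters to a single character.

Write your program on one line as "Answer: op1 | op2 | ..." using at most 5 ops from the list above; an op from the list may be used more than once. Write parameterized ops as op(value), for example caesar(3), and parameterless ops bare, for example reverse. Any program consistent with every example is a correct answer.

reverse | dedupe_adjacent | take(3) | swapcase

Check, running the answer program on each example:
  "zzsz" -> "zszz" -> "zsz" -> "zsz" -> "ZSZ"
  "tvmjjlbqq" -> "qqbljjmvt" -> "qbljmvt" -> "qbl" -> "QBL"
  "rhuecjdfjpgu" -> "ugpjfdjceuhr" -> "ugpjfdjceuhr" -> "ugp" -> "UGP"
  "kqjofg" -> "gfojqk" -> "gfojqk" -> "gfo" -> "GFO"
  "qidqg" -> "gqdiq" -> "gqdiq" -> "gqd" -> "GQD"
  "osajp" -> "pjaso" -> "pjaso" -> "pja" -> "PJA"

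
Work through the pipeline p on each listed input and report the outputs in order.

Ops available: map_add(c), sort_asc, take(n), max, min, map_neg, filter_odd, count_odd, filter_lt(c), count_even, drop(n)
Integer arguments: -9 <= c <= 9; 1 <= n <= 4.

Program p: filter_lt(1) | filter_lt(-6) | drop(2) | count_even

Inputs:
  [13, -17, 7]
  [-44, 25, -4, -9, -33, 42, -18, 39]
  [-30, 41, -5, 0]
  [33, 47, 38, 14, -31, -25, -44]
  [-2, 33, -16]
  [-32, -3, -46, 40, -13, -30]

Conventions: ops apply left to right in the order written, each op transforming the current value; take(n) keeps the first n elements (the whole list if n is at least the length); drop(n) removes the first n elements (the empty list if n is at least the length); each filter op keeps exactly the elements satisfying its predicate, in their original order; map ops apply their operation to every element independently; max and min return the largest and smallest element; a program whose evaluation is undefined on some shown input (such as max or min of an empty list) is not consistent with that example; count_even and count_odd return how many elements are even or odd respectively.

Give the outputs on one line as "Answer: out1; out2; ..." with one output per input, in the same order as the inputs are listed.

Execution, op by op:
  [13, -17, 7] -> [-17] -> [-17] -> [] -> 0
  [-44, 25, -4, -9, -33, 42, -18, 39] -> [-44, -4, -9, -33, -18] -> [-44, -9, -33, -18] -> [-33, -18] -> 1
  [-30, 41, -5, 0] -> [-30, -5, 0] -> [-30] -> [] -> 0
  [33, 47, 38, 14, -31, -25, -44] -> [-31, -25, -44] -> [-31, -25, -44] -> [-44] -> 1
  [-2, 33, -16] -> [-2, -16] -> [-16] -> [] -> 0
  [-32, -3, -46, 40, -13, -30] -> [-32, -3, -46, -13, -30] -> [-32, -46, -13, -30] -> [-13, -30] -> 1

0; 1; 0; 1; 0; 1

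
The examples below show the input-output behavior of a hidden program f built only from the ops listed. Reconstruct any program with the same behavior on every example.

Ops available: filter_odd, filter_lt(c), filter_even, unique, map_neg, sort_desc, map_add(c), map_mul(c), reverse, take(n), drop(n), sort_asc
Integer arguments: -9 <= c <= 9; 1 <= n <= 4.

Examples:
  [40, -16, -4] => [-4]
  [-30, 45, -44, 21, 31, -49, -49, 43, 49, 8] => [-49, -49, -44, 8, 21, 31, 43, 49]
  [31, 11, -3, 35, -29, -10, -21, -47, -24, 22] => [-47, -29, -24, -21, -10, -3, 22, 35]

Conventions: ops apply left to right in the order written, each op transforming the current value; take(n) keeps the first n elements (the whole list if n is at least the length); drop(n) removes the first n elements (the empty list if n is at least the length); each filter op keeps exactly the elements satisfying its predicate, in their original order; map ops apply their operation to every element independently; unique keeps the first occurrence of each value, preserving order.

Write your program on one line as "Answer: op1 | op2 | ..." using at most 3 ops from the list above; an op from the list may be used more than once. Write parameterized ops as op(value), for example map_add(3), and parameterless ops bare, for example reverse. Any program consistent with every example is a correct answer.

drop(2) | sort_asc

Check, running the answer program on each example:
  [40, -16, -4] -> [-4] -> [-4]
  [-30, 45, -44, 21, 31, -49, -49, 43, 49, 8] -> [-44, 21, 31, -49, -49, 43, 49, 8] -> [-49, -49, -44, 8, 21, 31, 43, 49]
  [31, 11, -3, 35, -29, -10, -21, -47, -24, 22] -> [-3, 35, -29, -10, -21, -47, -24, 22] -> [-47, -29, -24, -21, -10, -3, 22, 35]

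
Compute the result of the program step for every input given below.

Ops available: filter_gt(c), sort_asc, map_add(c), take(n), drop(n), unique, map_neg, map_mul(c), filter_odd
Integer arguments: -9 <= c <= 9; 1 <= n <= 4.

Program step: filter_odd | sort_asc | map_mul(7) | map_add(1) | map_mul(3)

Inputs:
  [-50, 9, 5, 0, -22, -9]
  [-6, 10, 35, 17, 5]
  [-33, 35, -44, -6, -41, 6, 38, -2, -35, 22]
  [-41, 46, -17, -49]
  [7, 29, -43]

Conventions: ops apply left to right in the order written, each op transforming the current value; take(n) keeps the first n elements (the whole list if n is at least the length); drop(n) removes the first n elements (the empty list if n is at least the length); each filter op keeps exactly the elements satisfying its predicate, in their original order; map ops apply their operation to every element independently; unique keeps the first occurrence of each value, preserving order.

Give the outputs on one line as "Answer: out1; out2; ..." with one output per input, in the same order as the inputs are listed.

Execution, op by op:
  [-50, 9, 5, 0, -22, -9] -> [9, 5, -9] -> [-9, 5, 9] -> [-63, 35, 63] -> [-62, 36, 64] -> [-186, 108, 192]
  [-6, 10, 35, 17, 5] -> [35, 17, 5] -> [5, 17, 35] -> [35, 119, 245] -> [36, 120, 246] -> [108, 360, 738]
  [-33, 35, -44, -6, -41, 6, 38, -2, -35, 22] -> [-33, 35, -41, -35] -> [-41, -35, -33, 35] -> [-287, -245, -231, 245] -> [-286, -244, -230, 246] -> [-858, -732, -690, 738]
  [-41, 46, -17, -49] -> [-41, -17, -49] -> [-49, -41, -17] -> [-343, -287, -119] -> [-342, -286, -118] -> [-1026, -858, -354]
  [7, 29, -43] -> [7, 29, -43] -> [-43, 7, 29] -> [-301, 49, 203] -> [-300, 50, 204] -> [-900, 150, 612]

[-186, 108, 192]; [108, 360, 738]; [-858, -732, -690, 738]; [-1026, -858, -354]; [-900, 150, 612]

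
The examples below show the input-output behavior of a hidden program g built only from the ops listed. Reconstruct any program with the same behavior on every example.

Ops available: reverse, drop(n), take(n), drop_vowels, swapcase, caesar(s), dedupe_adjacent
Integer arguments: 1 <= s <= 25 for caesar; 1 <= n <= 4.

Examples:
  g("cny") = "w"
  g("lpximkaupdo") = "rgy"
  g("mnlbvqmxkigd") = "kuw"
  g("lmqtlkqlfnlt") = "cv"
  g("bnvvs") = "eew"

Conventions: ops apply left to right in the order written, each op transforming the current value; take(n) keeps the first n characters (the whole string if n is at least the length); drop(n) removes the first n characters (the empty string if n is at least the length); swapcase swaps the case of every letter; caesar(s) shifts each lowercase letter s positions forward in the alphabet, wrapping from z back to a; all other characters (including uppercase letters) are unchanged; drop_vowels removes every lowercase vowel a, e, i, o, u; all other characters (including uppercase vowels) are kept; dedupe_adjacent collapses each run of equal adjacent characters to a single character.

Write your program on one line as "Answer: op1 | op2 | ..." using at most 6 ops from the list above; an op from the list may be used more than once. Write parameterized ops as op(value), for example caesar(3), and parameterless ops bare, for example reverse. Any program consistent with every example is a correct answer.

take(4) | caesar(10) | drop_vowels | drop(1) | caesar(25) | reverse

Check, running the answer program on each example:
  "cny" -> "cny" -> "mxi" -> "mx" -> "x" -> "w" -> "w"
  "lpximkaupdo" -> "lpxi" -> "vzhs" -> "vzhs" -> "zhs" -> "ygr" -> "rgy"
  "mnlbvqmxkigd" -> "mnlb" -> "wxvl" -> "wxvl" -> "xvl" -> "wuk" -> "kuw"
  "lmqtlkqlfnlt" -> "lmqt" -> "vwad" -> "vwd" -> "wd" -> "vc" -> "cv"
  "bnvvs" -> "bnvv" -> "lxff" -> "lxff" -> "xff" -> "wee" -> "eew"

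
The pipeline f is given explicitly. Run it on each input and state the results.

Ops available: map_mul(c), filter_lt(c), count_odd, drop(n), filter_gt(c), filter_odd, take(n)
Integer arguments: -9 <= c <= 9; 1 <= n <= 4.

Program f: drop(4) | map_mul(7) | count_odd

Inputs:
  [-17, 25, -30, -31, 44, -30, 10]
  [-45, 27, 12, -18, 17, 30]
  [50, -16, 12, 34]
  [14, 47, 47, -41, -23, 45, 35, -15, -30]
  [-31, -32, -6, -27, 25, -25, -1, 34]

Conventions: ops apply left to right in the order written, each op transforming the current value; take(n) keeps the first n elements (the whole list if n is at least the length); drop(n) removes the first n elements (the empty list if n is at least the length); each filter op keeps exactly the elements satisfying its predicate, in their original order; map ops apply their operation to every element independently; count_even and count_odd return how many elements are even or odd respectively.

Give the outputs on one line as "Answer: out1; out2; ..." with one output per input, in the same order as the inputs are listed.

Execution, op by op:
  [-17, 25, -30, -31, 44, -30, 10] -> [44, -30, 10] -> [308, -210, 70] -> 0
  [-45, 27, 12, -18, 17, 30] -> [17, 30] -> [119, 210] -> 1
  [50, -16, 12, 34] -> [] -> [] -> 0
  [14, 47, 47, -41, -23, 45, 35, -15, -30] -> [-23, 45, 35, -15, -30] -> [-161, 315, 245, -105, -210] -> 4
  [-31, -32, -6, -27, 25, -25, -1, 34] -> [25, -25, -1, 34] -> [175, -175, -7, 238] -> 3

0; 1; 0; 4; 3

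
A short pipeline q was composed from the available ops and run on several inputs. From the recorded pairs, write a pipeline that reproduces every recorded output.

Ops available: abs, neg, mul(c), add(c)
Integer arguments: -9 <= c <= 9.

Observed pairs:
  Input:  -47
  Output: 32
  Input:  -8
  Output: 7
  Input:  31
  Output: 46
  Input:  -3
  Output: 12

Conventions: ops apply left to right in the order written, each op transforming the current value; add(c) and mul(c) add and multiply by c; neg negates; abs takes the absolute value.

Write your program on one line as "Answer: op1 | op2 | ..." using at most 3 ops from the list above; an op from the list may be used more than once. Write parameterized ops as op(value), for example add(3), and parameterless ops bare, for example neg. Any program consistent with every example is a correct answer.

add(8) | add(7) | abs

Check, running the answer program on each example:
  -47 -> -39 -> -32 -> 32
  -8 -> 0 -> 7 -> 7
  31 -> 39 -> 46 -> 46
  -3 -> 5 -> 12 -> 12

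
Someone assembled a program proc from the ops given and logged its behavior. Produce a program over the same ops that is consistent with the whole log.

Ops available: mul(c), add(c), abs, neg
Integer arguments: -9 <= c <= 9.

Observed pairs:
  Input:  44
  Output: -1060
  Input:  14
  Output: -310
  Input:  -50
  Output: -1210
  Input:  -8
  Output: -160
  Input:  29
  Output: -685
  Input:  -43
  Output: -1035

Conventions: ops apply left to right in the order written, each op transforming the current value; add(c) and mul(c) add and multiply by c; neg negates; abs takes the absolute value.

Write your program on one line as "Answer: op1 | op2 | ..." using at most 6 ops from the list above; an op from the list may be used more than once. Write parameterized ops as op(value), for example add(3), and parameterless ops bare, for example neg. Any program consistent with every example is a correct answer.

abs | mul(-5) | abs | add(-8) | mul(-5)

Check, running the answer program on each example:
  44 -> 44 -> -220 -> 220 -> 212 -> -1060
  14 -> 14 -> -70 -> 70 -> 62 -> -310
  -50 -> 50 -> -250 -> 250 -> 242 -> -1210
  -8 -> 8 -> -40 -> 40 -> 32 -> -160
  29 -> 29 -> -145 -> 145 -> 137 -> -685
  -43 -> 43 -> -215 -> 215 -> 207 -> -1035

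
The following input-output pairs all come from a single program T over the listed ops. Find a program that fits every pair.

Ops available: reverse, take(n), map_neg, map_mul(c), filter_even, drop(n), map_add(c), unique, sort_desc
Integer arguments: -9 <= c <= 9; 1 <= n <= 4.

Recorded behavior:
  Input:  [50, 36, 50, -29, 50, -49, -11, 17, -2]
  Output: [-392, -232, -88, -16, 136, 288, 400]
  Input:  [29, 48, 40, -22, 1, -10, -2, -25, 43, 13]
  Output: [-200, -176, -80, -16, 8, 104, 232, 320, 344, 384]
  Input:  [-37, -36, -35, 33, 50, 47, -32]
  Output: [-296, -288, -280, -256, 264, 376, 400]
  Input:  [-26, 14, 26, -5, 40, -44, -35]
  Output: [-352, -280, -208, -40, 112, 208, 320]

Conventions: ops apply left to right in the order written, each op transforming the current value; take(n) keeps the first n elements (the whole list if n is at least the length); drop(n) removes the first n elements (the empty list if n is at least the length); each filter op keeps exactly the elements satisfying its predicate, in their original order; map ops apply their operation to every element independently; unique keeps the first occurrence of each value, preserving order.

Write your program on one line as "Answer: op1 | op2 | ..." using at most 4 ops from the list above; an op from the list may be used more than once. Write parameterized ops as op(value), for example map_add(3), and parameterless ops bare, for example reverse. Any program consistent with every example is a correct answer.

map_mul(8) | unique | sort_desc | reverse

Check, running the answer program on each example:
  [50, 36, 50, -29, 50, -49, -11, 17, -2] -> [400, 288, 400, -232, 400, -392, -88, 136, -16] -> [400, 288, -232, -392, -88, 136, -16] -> [400, 288, 136, -16, -88, -232, -392] -> [-392, -232, -88, -16, 136, 288, 400]
  [29, 48, 40, -22, 1, -10, -2, -25, 43, 13] -> [232, 384, 320, -176, 8, -80, -16, -200, 344, 104] -> [232, 384, 320, -176, 8, -80, -16, -200, 344, 104] -> [384, 344, 320, 232, 104, 8, -16, -80, -176, -200] -> [-200, -176, -80, -16, 8, 104, 232, 320, 344, 384]
  [-37, -36, -35, 33, 50, 47, -32] -> [-296, -288, -280, 264, 400, 376, -256] -> [-296, -288, -280, 264, 400, 376, -256] -> [400, 376, 264, -256, -280, -288, -296] -> [-296, -288, -280, -256, 264, 376, 400]
  [-26, 14, 26, -5, 40, -44, -35] -> [-208, 112, 208, -40, 320, -352, -280] -> [-208, 112, 208, -40, 320, -352, -280] -> [320, 208, 112, -40, -208, -280, -352] -> [-352, -280, -208, -40, 112, 208, 320]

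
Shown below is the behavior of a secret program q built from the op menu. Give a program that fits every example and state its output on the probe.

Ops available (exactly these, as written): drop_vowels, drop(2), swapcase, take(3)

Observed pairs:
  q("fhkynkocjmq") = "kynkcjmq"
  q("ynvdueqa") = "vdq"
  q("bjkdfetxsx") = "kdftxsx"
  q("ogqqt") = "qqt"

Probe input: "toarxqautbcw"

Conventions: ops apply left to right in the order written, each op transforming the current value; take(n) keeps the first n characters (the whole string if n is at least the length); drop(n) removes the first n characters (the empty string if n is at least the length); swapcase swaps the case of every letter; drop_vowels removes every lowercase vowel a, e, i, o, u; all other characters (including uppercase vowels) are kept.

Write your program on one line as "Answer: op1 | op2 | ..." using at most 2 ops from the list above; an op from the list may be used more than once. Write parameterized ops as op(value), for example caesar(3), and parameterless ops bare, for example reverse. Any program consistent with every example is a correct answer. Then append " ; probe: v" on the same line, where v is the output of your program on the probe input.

drop(2) | drop_vowels ; probe: "rxqtbcw"

Check, running the answer program on each example:
  "fhkynkocjmq" -> "kynkocjmq" -> "kynkcjmq"
  "ynvdueqa" -> "vdueqa" -> "vdq"
  "bjkdfetxsx" -> "kdfetxsx" -> "kdftxsx"
  "ogqqt" -> "qqt" -> "qqt"
  probe: "toarxqautbcw" -> "arxqautbcw" -> "rxqtbcw"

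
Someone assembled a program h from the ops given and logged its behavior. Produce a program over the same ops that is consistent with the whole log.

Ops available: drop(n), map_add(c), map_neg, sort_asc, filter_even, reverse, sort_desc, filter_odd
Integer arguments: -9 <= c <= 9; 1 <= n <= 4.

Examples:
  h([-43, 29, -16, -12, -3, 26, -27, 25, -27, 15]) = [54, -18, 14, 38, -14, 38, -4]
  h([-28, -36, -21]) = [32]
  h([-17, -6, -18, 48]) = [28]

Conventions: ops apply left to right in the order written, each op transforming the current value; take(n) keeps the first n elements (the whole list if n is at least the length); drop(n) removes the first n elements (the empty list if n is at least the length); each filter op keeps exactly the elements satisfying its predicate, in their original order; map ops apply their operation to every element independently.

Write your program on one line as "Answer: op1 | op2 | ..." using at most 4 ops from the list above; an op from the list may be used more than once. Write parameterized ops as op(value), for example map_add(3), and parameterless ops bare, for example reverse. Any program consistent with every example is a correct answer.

map_neg | filter_odd | map_add(3) | map_add(8)

Check, running the answer program on each example:
  [-43, 29, -16, -12, -3, 26, -27, 25, -27, 15] -> [43, -29, 16, 12, 3, -26, 27, -25, 27, -15] -> [43, -29, 3, 27, -25, 27, -15] -> [46, -26, 6, 30, -22, 30, -12] -> [54, -18, 14, 38, -14, 38, -4]
  [-28, -36, -21] -> [28, 36, 21] -> [21] -> [24] -> [32]
  [-17, -6, -18, 48] -> [17, 6, 18, -48] -> [17] -> [20] -> [28]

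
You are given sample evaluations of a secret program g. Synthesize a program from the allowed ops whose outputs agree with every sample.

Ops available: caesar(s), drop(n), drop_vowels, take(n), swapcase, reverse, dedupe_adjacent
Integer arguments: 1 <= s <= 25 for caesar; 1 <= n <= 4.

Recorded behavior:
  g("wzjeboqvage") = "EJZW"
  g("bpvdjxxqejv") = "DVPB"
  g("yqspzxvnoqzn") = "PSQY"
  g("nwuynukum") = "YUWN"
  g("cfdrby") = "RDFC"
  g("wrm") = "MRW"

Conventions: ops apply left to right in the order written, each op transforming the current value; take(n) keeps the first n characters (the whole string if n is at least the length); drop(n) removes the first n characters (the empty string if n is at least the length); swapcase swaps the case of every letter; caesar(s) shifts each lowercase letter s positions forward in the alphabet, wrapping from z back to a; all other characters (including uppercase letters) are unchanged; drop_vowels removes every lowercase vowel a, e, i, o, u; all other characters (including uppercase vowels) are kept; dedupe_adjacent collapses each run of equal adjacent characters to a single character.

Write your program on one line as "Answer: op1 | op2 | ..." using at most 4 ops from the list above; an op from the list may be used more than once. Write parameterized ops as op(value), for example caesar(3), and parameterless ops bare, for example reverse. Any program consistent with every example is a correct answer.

swapcase | dedupe_adjacent | take(4) | reverse

Check, running the answer program on each example:
  "wzjeboqvage" -> "WZJEBOQVAGE" -> "WZJEBOQVAGE" -> "WZJE" -> "EJZW"
  "bpvdjxxqejv" -> "BPVDJXXQEJV" -> "BPVDJXQEJV" -> "BPVD" -> "DVPB"
  "yqspzxvnoqzn" -> "YQSPZXVNOQZN" -> "YQSPZXVNOQZN" -> "YQSP" -> "PSQY"
  "nwuynukum" -> "NWUYNUKUM" -> "NWUYNUKUM" -> "NWUY" -> "YUWN"
  "cfdrby" -> "CFDRBY" -> "CFDRBY" -> "CFDR" -> "RDFC"
  "wrm" -> "WRM" -> "WRM" -> "WRM" -> "MRW"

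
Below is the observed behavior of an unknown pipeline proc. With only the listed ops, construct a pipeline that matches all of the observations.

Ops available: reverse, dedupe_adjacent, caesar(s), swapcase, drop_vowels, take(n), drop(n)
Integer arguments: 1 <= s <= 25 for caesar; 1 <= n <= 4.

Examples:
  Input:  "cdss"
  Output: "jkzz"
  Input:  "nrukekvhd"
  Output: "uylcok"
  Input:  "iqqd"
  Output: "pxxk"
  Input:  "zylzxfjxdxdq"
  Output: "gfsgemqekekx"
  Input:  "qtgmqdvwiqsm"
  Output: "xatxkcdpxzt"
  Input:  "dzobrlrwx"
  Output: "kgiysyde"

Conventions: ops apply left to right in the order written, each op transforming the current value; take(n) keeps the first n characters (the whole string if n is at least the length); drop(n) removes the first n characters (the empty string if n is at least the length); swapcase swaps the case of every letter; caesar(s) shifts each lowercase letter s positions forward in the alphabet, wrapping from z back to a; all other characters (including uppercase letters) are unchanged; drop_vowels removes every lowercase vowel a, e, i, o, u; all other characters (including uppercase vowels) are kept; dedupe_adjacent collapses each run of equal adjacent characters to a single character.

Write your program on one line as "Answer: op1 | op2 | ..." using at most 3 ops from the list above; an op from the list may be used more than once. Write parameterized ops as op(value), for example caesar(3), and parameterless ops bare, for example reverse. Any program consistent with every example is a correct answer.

caesar(20) | drop_vowels | caesar(13)

Check, running the answer program on each example:
  "cdss" -> "wxmm" -> "wxmm" -> "jkzz"
  "nrukekvhd" -> "hloeyepbx" -> "hlypbx" -> "uylcok"
  "iqqd" -> "ckkx" -> "ckkx" -> "pxxk"
  "zylzxfjxdxdq" -> "tsftrzdrxrxk" -> "tsftrzdrxrxk" -> "gfsgemqekekx"
  "qtgmqdvwiqsm" -> "knagkxpqckmg" -> "kngkxpqckmg" -> "xatxkcdpxzt"
  "dzobrlrwx" -> "xtivlflqr" -> "xtvlflqr" -> "kgiysyde"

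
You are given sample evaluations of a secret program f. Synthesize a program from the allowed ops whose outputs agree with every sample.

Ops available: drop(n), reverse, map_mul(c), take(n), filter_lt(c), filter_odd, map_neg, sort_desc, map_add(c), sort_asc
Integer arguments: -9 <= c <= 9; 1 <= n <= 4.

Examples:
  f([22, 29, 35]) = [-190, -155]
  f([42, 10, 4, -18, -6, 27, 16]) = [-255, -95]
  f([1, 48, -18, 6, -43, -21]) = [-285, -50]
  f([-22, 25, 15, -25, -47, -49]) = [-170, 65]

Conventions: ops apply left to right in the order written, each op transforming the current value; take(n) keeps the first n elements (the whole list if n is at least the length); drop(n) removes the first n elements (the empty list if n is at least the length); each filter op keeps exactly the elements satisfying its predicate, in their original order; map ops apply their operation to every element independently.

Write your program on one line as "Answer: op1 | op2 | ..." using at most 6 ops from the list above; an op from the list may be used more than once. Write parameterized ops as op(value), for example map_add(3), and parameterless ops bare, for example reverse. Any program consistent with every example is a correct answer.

map_add(4) | map_add(3) | take(2) | map_add(2) | map_mul(-5) | sort_asc

Check, running the answer program on each example:
  [22, 29, 35] -> [26, 33, 39] -> [29, 36, 42] -> [29, 36] -> [31, 38] -> [-155, -190] -> [-190, -155]
  [42, 10, 4, -18, -6, 27, 16] -> [46, 14, 8, -14, -2, 31, 20] -> [49, 17, 11, -11, 1, 34, 23] -> [49, 17] -> [51, 19] -> [-255, -95] -> [-255, -95]
  [1, 48, -18, 6, -43, -21] -> [5, 52, -14, 10, -39, -17] -> [8, 55, -11, 13, -36, -14] -> [8, 55] -> [10, 57] -> [-50, -285] -> [-285, -50]
  [-22, 25, 15, -25, -47, -49] -> [-18, 29, 19, -21, -43, -45] -> [-15, 32, 22, -18, -40, -42] -> [-15, 32] -> [-13, 34] -> [65, -170] -> [-170, 65]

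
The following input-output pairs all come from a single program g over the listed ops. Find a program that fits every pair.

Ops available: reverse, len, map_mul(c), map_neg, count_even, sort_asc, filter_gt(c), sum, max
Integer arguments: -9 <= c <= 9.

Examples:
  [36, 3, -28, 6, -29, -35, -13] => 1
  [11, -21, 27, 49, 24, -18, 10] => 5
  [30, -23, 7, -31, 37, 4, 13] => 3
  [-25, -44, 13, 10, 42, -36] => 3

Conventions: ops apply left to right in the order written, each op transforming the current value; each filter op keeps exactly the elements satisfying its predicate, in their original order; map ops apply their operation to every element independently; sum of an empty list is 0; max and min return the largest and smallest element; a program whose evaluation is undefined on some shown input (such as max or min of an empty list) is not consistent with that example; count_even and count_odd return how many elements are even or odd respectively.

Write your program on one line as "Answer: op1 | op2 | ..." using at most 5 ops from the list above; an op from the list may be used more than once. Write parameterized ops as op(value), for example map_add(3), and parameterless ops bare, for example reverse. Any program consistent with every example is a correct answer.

filter_gt(8) | map_neg | map_mul(3) | len

Check, running the answer program on each example:
  [36, 3, -28, 6, -29, -35, -13] -> [36] -> [-36] -> [-108] -> 1
  [11, -21, 27, 49, 24, -18, 10] -> [11, 27, 49, 24, 10] -> [-11, -27, -49, -24, -10] -> [-33, -81, -147, -72, -30] -> 5
  [30, -23, 7, -31, 37, 4, 13] -> [30, 37, 13] -> [-30, -37, -13] -> [-90, -111, -39] -> 3
  [-25, -44, 13, 10, 42, -36] -> [13, 10, 42] -> [-13, -10, -42] -> [-39, -30, -126] -> 3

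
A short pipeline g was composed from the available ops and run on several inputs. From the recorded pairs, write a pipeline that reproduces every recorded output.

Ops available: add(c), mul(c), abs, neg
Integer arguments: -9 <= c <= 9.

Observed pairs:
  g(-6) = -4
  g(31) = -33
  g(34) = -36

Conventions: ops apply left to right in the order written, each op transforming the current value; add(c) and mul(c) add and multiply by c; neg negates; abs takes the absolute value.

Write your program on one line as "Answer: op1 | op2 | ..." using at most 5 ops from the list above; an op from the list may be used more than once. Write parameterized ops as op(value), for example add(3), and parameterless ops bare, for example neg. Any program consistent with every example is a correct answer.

add(3) | add(-1) | abs | neg

Check, running the answer program on each example:
  -6 -> -3 -> -4 -> 4 -> -4
  31 -> 34 -> 33 -> 33 -> -33
  34 -> 37 -> 36 -> 36 -> -36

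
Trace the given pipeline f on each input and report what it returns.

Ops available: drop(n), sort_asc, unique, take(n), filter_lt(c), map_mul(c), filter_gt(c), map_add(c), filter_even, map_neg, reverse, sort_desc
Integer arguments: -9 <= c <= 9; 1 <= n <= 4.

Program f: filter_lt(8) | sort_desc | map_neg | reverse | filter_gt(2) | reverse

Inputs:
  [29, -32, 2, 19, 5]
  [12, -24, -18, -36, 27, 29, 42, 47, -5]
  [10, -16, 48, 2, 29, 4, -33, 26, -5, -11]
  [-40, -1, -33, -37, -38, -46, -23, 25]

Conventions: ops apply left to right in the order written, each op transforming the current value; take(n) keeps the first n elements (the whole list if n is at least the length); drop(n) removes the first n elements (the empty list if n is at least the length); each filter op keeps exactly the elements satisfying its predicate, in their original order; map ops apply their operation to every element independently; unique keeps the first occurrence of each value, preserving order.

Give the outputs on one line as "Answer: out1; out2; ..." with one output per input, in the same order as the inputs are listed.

[32]; [5, 18, 24, 36]; [5, 11, 16, 33]; [23, 33, 37, 38, 40, 46]

Execution, op by op:
  [29, -32, 2, 19, 5] -> [-32, 2, 5] -> [5, 2, -32] -> [-5, -2, 32] -> [32, -2, -5] -> [32] -> [32]
  [12, -24, -18, -36, 27, 29, 42, 47, -5] -> [-24, -18, -36, -5] -> [-5, -18, -24, -36] -> [5, 18, 24, 36] -> [36, 24, 18, 5] -> [36, 24, 18, 5] -> [5, 18, 24, 36]
  [10, -16, 48, 2, 29, 4, -33, 26, -5, -11] -> [-16, 2, 4, -33, -5, -11] -> [4, 2, -5, -11, -16, -33] -> [-4, -2, 5, 11, 16, 33] -> [33, 16, 11, 5, -2, -4] -> [33, 16, 11, 5] -> [5, 11, 16, 33]
  [-40, -1, -33, -37, -38, -46, -23, 25] -> [-40, -1, -33, -37, -38, -46, -23] -> [-1, -23, -33, -37, -38, -40, -46] -> [1, 23, 33, 37, 38, 40, 46] -> [46, 40, 38, 37, 33, 23, 1] -> [46, 40, 38, 37, 33, 23] -> [23, 33, 37, 38, 40, 46]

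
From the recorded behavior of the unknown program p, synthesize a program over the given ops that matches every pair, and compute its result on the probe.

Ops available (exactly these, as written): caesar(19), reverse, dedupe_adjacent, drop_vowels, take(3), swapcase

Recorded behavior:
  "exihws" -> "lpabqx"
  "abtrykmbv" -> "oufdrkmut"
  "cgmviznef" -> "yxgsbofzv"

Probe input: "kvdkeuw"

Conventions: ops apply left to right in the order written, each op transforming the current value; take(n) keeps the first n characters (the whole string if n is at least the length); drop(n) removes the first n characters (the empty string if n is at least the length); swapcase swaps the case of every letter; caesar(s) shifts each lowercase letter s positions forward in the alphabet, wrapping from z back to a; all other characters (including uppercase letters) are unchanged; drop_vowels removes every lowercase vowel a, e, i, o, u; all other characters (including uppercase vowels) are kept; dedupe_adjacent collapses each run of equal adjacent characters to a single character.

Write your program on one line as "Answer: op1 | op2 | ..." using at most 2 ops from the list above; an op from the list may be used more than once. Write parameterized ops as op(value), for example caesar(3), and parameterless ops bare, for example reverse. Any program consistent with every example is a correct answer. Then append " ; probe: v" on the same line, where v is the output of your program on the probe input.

caesar(19) | reverse ; probe: "pnxdwod"

Check, running the answer program on each example:
  "exihws" -> "xqbapl" -> "lpabqx"
  "abtrykmbv" -> "tumkrdfuo" -> "oufdrkmut"
  "cgmviznef" -> "vzfobsgxy" -> "yxgsbofzv"
  probe: "kvdkeuw" -> "dowdxnp" -> "pnxdwod"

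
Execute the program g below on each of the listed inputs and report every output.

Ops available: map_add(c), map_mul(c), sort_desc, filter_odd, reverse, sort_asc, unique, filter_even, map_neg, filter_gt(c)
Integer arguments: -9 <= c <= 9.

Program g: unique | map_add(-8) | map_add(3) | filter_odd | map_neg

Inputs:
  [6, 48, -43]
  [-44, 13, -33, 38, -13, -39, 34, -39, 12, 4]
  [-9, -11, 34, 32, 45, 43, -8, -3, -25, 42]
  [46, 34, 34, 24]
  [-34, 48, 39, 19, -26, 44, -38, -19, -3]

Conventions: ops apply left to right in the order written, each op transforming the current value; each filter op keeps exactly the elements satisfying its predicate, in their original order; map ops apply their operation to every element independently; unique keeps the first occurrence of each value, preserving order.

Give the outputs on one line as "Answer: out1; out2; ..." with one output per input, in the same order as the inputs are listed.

Execution, op by op:
  [6, 48, -43] -> [6, 48, -43] -> [-2, 40, -51] -> [1, 43, -48] -> [1, 43] -> [-1, -43]
  [-44, 13, -33, 38, -13, -39, 34, -39, 12, 4] -> [-44, 13, -33, 38, -13, -39, 34, 12, 4] -> [-52, 5, -41, 30, -21, -47, 26, 4, -4] -> [-49, 8, -38, 33, -18, -44, 29, 7, -1] -> [-49, 33, 29, 7, -1] -> [49, -33, -29, -7, 1]
  [-9, -11, 34, 32, 45, 43, -8, -3, -25, 42] -> [-9, -11, 34, 32, 45, 43, -8, -3, -25, 42] -> [-17, -19, 26, 24, 37, 35, -16, -11, -33, 34] -> [-14, -16, 29, 27, 40, 38, -13, -8, -30, 37] -> [29, 27, -13, 37] -> [-29, -27, 13, -37]
  [46, 34, 34, 24] -> [46, 34, 24] -> [38, 26, 16] -> [41, 29, 19] -> [41, 29, 19] -> [-41, -29, -19]
  [-34, 48, 39, 19, -26, 44, -38, -19, -3] -> [-34, 48, 39, 19, -26, 44, -38, -19, -3] -> [-42, 40, 31, 11, -34, 36, -46, -27, -11] -> [-39, 43, 34, 14, -31, 39, -43, -24, -8] -> [-39, 43, -31, 39, -43] -> [39, -43, 31, -39, 43]

[-1, -43]; [49, -33, -29, -7, 1]; [-29, -27, 13, -37]; [-41, -29, -19]; [39, -43, 31, -39, 43]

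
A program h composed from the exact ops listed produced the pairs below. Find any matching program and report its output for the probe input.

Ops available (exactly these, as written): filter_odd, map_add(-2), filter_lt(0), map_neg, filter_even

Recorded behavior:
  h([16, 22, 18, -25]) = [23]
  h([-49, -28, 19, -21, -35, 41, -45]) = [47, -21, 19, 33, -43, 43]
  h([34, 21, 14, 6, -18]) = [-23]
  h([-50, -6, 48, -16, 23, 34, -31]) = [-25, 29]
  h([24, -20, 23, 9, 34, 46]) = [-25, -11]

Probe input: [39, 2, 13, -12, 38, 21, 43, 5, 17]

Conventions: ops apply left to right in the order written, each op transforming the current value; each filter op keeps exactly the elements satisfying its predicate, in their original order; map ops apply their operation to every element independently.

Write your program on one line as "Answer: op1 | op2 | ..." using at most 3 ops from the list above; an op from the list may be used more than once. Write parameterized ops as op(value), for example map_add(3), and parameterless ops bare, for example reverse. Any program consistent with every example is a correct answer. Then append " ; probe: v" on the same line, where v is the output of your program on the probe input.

map_neg | map_add(-2) | filter_odd ; probe: [-41, -15, -23, -45, -7, -19]

Check, running the answer program on each example:
  [16, 22, 18, -25] -> [-16, -22, -18, 25] -> [-18, -24, -20, 23] -> [23]
  [-49, -28, 19, -21, -35, 41, -45] -> [49, 28, -19, 21, 35, -41, 45] -> [47, 26, -21, 19, 33, -43, 43] -> [47, -21, 19, 33, -43, 43]
  [34, 21, 14, 6, -18] -> [-34, -21, -14, -6, 18] -> [-36, -23, -16, -8, 16] -> [-23]
  [-50, -6, 48, -16, 23, 34, -31] -> [50, 6, -48, 16, -23, -34, 31] -> [48, 4, -50, 14, -25, -36, 29] -> [-25, 29]
  [24, -20, 23, 9, 34, 46] -> [-24, 20, -23, -9, -34, -46] -> [-26, 18, -25, -11, -36, -48] -> [-25, -11]
  probe: [39, 2, 13, -12, 38, 21, 43, 5, 17] -> [-39, -2, -13, 12, -38, -21, -43, -5, -17] -> [-41, -4, -15, 10, -40, -23, -45, -7, -19] -> [-41, -15, -23, -45, -7, -19]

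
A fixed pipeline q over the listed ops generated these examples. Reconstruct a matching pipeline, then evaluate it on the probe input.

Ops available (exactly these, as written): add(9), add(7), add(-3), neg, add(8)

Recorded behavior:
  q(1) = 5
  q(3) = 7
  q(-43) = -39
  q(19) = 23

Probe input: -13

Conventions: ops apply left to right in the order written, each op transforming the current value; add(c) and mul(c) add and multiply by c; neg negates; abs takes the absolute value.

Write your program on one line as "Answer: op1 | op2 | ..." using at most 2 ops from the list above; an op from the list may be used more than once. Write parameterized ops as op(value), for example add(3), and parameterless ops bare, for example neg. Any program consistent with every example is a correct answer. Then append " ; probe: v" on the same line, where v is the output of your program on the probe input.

add(7) | add(-3) ; probe: -9

Check, running the answer program on each example:
  1 -> 8 -> 5
  3 -> 10 -> 7
  -43 -> -36 -> -39
  19 -> 26 -> 23
  probe: -13 -> -6 -> -9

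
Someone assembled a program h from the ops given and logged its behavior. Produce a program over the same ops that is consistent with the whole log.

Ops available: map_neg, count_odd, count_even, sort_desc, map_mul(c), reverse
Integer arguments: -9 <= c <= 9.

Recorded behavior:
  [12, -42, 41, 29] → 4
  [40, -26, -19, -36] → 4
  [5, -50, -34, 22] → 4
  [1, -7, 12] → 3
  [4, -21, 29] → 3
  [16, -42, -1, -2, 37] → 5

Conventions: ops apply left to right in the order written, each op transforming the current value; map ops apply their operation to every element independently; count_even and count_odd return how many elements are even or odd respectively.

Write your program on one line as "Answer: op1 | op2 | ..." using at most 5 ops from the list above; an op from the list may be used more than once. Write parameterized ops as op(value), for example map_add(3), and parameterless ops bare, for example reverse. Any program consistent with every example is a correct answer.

map_mul(-4) | map_neg | sort_desc | reverse | count_even

Check, running the answer program on each example:
  [12, -42, 41, 29] -> [-48, 168, -164, -116] -> [48, -168, 164, 116] -> [164, 116, 48, -168] -> [-168, 48, 116, 164] -> 4
  [40, -26, -19, -36] -> [-160, 104, 76, 144] -> [160, -104, -76, -144] -> [160, -76, -104, -144] -> [-144, -104, -76, 160] -> 4
  [5, -50, -34, 22] -> [-20, 200, 136, -88] -> [20, -200, -136, 88] -> [88, 20, -136, -200] -> [-200, -136, 20, 88] -> 4
  [1, -7, 12] -> [-4, 28, -48] -> [4, -28, 48] -> [48, 4, -28] -> [-28, 4, 48] -> 3
  [4, -21, 29] -> [-16, 84, -116] -> [16, -84, 116] -> [116, 16, -84] -> [-84, 16, 116] -> 3
  [16, -42, -1, -2, 37] -> [-64, 168, 4, 8, -148] -> [64, -168, -4, -8, 148] -> [148, 64, -4, -8, -168] -> [-168, -8, -4, 64, 148] -> 5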